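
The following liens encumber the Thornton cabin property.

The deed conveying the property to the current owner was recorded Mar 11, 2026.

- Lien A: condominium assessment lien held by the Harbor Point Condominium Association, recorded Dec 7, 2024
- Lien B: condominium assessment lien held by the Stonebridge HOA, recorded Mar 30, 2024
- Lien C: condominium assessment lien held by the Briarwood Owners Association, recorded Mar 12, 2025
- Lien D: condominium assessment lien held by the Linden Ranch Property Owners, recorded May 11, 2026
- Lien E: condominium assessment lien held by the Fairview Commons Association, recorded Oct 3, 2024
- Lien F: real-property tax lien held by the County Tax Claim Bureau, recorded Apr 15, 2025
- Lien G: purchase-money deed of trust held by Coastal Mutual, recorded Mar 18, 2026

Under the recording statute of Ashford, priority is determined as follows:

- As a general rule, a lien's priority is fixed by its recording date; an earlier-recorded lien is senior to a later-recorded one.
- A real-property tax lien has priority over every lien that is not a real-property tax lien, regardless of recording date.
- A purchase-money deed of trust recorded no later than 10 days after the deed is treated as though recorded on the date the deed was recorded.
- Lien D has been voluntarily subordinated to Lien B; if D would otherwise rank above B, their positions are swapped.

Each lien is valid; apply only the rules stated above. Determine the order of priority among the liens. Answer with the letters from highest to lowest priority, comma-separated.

First, effective dates: G's effective date is the deed date, Mar 11, 2026.
F is a real-property tax lien and takes priority over every other lien.
Among the remaining liens, by effective date: B (Mar 30, 2024), E (Oct 3, 2024), A (Dec 7, 2024), C (Mar 12, 2025), G (Mar 11, 2026), D (May 11, 2026).
D already ranks below B; the subordination has no effect.

F, B, E, A, C, G, D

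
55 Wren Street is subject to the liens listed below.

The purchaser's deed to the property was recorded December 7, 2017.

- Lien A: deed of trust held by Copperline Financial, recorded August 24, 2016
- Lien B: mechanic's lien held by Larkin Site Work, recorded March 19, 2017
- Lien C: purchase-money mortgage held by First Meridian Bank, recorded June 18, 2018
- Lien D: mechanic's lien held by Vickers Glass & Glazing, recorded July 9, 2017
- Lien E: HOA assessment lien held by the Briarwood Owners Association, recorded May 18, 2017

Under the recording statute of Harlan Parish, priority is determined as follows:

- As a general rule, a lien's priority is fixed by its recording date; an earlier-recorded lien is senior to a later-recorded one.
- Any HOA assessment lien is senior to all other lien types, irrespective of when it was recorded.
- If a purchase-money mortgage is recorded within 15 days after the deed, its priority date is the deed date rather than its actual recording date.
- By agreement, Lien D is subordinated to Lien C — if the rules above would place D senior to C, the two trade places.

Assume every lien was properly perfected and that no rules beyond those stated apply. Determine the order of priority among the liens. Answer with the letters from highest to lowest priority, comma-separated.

Adjusting effective dates: C was recorded 193 days after the deed — beyond 15 days — so no relation-back applies.
As an HOA assessment lien, E is senior to every other lien.
Remaining liens by effective date: A (August 24, 2016), B (March 19, 2017), D (July 9, 2017), C (June 18, 2018).
Because D would otherwise rank above C, the subordination swaps them.

E, A, B, C, D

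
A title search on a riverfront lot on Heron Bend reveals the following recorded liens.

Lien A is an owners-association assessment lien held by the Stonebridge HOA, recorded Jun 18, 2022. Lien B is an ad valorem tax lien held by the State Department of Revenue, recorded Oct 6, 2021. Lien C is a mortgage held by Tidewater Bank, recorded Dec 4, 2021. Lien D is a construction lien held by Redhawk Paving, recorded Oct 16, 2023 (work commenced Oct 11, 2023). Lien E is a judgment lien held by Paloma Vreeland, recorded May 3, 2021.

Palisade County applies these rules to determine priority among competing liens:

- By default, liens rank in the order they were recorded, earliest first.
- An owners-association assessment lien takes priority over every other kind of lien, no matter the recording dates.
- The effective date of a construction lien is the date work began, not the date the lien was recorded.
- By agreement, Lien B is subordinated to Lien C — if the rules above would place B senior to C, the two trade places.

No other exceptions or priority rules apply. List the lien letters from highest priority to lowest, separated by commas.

A, E, C, B, D

Adjusting effective dates: D is treated as recorded Oct 11, 2023, the work-commencement date.
A, as an owners-association assessment lien, has superpriority and ranks first.
Remaining liens by effective date: E (May 3, 2021), B (Oct 6, 2021), C (Dec 4, 2021), D (Oct 11, 2023).
B is senior to C before the subordination, so the two trade places.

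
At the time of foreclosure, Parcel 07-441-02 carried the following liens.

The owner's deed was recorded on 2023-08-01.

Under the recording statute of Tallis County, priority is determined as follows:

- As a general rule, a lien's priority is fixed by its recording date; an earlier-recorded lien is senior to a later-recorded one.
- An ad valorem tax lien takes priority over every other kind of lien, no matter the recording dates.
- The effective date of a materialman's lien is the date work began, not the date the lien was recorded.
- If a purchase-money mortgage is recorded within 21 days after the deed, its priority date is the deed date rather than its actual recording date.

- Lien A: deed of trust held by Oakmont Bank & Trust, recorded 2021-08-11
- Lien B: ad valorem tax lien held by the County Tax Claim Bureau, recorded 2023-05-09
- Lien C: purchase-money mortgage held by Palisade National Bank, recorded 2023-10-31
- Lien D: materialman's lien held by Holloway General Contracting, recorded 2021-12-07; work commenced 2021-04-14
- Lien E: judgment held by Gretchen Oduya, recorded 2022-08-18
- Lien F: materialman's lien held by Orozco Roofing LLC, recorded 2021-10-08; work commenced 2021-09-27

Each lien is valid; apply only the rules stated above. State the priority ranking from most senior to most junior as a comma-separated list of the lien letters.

Effective dates after the stated exceptions: C was recorded 91 days after the deed — beyond 21 days — so no relation-back applies; D's effective date is 2021-04-14, when work began; F is treated as recorded 2021-09-27, the work-commencement date.
As an ad valorem tax lien, B is senior to every other lien.
The other liens, earliest effective date first: D (2021-04-14), A (2021-08-11), F (2021-09-27), E (2022-08-18), C (2023-10-31).

B, D, A, F, E, C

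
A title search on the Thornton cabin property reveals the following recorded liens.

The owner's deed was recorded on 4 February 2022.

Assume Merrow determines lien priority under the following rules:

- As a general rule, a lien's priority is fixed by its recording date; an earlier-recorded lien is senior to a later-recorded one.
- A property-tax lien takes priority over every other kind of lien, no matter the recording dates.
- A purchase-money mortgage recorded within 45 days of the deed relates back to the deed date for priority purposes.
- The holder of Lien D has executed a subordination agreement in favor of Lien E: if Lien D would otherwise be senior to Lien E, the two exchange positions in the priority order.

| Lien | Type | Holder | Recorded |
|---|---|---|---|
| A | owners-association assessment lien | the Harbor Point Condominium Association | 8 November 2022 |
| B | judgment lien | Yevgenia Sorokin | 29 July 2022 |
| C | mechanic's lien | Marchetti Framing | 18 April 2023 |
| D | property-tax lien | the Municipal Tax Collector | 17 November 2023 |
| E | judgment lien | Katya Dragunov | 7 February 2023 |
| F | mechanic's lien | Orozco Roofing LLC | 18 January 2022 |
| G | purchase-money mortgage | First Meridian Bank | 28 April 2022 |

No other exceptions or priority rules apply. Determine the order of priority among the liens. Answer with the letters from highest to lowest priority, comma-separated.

Effective dates after the stated exceptions: G was recorded 83 days after the deed, outside the 45-day window, so it keeps its recording date.
D, as a property-tax lien, has superpriority and ranks first.
Among the remaining liens, by effective date: F (18 January 2022), G (28 April 2022), B (29 July 2022), A (8 November 2022), E (7 February 2023), C (18 April 2023).
Because D would otherwise rank above E, the subordination swaps them.

E, F, G, B, A, D, C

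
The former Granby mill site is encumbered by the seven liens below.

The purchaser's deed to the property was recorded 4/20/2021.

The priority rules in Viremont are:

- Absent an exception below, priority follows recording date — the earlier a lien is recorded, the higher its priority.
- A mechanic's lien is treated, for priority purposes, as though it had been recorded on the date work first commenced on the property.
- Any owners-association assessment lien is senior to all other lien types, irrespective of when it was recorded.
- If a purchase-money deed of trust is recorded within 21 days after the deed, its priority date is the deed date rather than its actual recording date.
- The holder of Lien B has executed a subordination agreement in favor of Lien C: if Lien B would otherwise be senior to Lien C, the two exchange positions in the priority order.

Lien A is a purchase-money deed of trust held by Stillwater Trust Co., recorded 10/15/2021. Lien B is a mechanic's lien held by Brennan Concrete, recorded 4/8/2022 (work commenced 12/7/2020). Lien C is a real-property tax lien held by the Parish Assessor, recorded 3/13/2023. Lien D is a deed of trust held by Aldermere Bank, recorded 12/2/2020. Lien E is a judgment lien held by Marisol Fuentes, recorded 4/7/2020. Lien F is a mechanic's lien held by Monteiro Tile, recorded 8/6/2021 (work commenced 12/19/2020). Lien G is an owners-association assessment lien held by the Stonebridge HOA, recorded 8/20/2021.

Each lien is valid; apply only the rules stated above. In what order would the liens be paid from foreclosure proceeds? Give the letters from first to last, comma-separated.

Effective dates after the stated exceptions: A was recorded 178 days after the deed — beyond 21 days — so no relation-back applies; B's effective date is 12/7/2020, when work began; F relates back to 12/19/2020 (work commenced).
G is an owners-association assessment lien and takes priority over every other lien.
The other liens, earliest effective date first: E (4/7/2020), D (12/2/2020), B (12/7/2020), F (12/19/2020), A (10/15/2021), C (3/13/2023).
Because B would otherwise rank above C, the subordination swaps them.

G, E, D, C, F, A, B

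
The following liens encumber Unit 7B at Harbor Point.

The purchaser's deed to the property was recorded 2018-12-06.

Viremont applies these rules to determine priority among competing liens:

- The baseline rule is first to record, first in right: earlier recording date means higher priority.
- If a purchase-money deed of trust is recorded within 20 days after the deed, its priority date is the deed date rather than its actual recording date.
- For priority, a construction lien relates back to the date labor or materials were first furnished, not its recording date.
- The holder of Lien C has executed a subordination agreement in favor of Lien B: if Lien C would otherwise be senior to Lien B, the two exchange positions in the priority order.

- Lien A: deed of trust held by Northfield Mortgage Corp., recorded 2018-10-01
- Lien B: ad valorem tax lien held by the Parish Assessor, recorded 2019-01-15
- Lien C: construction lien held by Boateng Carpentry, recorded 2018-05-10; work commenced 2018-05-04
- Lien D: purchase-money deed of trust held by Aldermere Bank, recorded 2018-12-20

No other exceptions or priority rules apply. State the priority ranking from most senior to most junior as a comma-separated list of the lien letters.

B, A, D, C

Effective dates after the stated exceptions: C relates back to 2018-05-04 (work commenced); D was recorded within the 20-day window, so its effective date is the deed date 2018-12-06.
Ordering by effective date: C (2018-05-04), A (2018-10-01), D (2018-12-06), B (2019-01-15).
Because C would otherwise rank above B, the subordination swaps them.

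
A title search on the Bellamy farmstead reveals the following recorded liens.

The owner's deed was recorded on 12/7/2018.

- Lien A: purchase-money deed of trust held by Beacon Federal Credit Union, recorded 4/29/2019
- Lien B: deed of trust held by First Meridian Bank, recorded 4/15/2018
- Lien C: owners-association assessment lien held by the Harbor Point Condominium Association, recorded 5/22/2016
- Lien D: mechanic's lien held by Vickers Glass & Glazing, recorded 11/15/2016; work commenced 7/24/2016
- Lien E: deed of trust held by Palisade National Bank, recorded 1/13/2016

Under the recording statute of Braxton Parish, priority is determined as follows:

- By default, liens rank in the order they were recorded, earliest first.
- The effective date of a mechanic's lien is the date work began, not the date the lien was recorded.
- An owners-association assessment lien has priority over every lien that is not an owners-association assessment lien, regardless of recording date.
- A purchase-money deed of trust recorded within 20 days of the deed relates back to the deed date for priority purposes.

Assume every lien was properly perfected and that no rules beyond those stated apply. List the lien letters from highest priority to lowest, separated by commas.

C, E, D, B, A

Effective dates: A was recorded 143 days after the deed, outside the 20-day window, so it keeps its recording date; D relates back to 7/24/2016 (work commenced).
As an owners-association assessment lien, C is senior to every other lien.
Among the remaining liens, by effective date: E (1/13/2016), D (7/24/2016), B (4/15/2018), A (4/29/2019).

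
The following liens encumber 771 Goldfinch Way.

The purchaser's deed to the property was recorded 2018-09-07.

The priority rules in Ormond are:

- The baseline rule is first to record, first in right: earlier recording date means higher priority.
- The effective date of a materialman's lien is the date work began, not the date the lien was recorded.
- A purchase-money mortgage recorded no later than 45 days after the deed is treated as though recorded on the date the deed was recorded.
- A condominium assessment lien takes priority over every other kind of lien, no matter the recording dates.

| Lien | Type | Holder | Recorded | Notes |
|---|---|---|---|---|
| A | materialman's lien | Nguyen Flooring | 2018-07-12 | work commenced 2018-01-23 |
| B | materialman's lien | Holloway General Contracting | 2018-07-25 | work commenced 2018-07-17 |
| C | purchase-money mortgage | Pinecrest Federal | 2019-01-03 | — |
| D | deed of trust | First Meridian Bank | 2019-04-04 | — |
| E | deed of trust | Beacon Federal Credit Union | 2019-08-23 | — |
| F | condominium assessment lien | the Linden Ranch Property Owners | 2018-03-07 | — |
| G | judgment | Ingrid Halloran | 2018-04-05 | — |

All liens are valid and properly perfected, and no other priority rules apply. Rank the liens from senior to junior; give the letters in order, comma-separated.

F, A, G, B, C, D, E

Effective dates: A's effective date is 2018-01-23, when work began; B's effective date is 2018-07-17, when work began; C was recorded 118 days after the deed, outside the 45-day window, so it keeps its recording date.
F is a condominium assessment lien and takes priority over every other lien.
The other liens, earliest effective date first: A (2018-01-23), G (2018-04-05), B (2018-07-17), C (2019-01-03), D (2019-04-04), E (2019-08-23).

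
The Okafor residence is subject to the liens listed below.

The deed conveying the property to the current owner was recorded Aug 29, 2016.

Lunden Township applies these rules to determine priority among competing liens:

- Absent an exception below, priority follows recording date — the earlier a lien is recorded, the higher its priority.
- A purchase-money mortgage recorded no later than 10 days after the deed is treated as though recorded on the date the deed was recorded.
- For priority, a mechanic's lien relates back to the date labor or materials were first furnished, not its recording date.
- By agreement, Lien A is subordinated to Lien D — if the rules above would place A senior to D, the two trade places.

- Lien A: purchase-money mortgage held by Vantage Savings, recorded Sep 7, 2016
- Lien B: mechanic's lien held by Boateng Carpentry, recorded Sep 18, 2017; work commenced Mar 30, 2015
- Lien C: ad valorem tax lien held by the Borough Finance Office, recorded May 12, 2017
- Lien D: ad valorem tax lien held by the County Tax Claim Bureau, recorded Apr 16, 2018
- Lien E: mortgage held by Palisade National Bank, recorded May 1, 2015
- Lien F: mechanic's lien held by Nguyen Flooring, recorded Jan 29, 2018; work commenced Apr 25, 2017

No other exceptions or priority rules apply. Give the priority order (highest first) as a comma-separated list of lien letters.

Adjusting effective dates: A's effective date is the deed date, Aug 29, 2016; B is treated as recorded Mar 30, 2015, the work-commencement date; F relates back to Apr 25, 2017 (work commenced).
By effective date: B (Mar 30, 2015), E (May 1, 2015), A (Aug 29, 2016), F (Apr 25, 2017), C (May 12, 2017), D (Apr 16, 2018).
A is senior to D before the subordination, so the two trade places.

B, E, D, F, C, A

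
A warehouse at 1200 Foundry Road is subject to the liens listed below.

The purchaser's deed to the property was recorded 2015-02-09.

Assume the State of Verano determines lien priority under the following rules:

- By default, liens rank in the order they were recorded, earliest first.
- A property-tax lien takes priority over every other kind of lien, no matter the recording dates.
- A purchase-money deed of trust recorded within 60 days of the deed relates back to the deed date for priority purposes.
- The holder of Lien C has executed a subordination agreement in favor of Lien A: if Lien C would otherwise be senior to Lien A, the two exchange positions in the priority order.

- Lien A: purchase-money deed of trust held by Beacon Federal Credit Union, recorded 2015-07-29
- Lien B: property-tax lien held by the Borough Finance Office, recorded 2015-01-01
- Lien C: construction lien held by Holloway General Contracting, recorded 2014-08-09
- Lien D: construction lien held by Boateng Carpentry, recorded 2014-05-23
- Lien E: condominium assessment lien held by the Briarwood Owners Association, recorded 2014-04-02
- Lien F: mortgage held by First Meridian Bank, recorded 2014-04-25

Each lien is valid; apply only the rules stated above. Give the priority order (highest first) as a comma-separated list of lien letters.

B, E, F, D, A, C

First, effective dates: A missed the 60-day window (170 days after the deed), so its recording date stands.
B is a property-tax lien and takes priority over every other lien.
The other liens, earliest effective date first: E (2014-04-02), F (2014-04-25), D (2014-05-23), C (2014-08-09), A (2015-07-29).
C would otherwise be senior to A, so under the subordination agreement C and A exchange positions.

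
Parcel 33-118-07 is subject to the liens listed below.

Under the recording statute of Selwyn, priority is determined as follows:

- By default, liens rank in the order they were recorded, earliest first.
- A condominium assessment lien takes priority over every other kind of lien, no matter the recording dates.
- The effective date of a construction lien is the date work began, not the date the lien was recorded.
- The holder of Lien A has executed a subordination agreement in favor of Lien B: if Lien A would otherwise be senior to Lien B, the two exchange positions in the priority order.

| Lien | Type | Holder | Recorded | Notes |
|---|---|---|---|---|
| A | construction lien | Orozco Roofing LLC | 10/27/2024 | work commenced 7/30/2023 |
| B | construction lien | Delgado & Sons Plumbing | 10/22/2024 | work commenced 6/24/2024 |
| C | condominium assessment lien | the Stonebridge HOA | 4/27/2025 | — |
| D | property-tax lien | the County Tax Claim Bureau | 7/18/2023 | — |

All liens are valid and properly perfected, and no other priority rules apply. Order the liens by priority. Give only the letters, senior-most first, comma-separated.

C, D, B, A

First, effective dates: A relates back to 7/30/2023 (work commenced); B relates back to 6/24/2024 (work commenced).
C, as a condominium assessment lien, has superpriority and ranks first.
Among the remaining liens, by effective date: D (7/18/2023), A (7/30/2023), B (6/24/2024).
The subordination applies — A was senior to B — so A and B swap.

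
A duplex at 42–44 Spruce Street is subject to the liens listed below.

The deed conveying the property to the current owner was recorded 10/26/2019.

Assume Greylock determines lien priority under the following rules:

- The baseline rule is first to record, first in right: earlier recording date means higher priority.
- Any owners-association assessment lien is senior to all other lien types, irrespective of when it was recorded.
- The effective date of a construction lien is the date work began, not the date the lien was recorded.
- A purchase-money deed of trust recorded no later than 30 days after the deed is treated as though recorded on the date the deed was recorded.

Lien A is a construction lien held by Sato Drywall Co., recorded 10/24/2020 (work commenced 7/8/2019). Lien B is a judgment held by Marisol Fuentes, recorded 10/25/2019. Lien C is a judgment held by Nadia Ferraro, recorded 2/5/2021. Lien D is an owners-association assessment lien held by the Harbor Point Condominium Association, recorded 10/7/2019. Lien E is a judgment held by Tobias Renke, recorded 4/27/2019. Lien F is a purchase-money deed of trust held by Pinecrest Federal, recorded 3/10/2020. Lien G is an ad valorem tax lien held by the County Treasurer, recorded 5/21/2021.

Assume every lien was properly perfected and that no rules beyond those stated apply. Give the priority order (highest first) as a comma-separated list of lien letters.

First, effective dates: A is treated as recorded 7/8/2019, the work-commencement date; F was recorded 136 days after the deed — beyond 30 days — so no relation-back applies.
D is an owners-association assessment lien and takes priority over every other lien.
Ordering the rest by effective date: E (4/27/2019), A (7/8/2019), B (10/25/2019), F (3/10/2020), C (2/5/2021), G (5/21/2021).

D, E, A, B, F, C, G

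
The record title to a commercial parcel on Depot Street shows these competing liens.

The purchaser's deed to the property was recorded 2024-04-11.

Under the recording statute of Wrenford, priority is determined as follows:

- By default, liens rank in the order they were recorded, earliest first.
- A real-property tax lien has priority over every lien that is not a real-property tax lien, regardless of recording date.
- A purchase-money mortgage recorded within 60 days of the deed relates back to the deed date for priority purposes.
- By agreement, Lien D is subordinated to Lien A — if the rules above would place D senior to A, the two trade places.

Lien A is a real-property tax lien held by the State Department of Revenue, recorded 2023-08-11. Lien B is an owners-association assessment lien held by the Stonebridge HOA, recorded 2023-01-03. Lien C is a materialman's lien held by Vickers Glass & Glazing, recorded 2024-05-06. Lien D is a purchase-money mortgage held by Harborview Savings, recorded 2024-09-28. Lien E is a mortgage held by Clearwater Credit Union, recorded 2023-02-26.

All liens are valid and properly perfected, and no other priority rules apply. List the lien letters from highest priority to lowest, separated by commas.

Adjusting effective dates: D missed the 60-day window (170 days after the deed), so its recording date stands.
A is a real-property tax lien and takes priority over every other lien.
Among the remaining liens, by effective date: B (2023-01-03), E (2023-02-26), C (2024-05-06), D (2024-09-28).
D already ranks below A; the subordination has no effect.

A, B, E, C, D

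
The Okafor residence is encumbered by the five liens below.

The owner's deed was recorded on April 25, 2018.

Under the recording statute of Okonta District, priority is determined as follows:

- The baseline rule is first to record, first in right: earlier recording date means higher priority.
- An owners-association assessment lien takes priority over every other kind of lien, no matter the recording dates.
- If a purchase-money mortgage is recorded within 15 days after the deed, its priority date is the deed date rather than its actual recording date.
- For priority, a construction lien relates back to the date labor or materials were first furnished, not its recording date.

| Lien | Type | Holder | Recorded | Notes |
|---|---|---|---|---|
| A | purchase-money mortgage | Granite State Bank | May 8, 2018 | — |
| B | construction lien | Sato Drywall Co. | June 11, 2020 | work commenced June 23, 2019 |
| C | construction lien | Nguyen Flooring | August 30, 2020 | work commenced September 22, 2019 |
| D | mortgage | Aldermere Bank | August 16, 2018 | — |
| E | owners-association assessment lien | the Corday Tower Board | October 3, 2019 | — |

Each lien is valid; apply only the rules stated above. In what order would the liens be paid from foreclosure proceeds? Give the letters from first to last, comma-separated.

Effective dates: A's effective date is the deed date, April 25, 2018; B is treated as recorded June 23, 2019, the work-commencement date; C relates back to September 22, 2019 (work commenced).
E is an owners-association assessment lien and takes priority over every other lien.
Remaining liens by effective date: A (April 25, 2018), D (August 16, 2018), B (June 23, 2019), C (September 22, 2019).

E, A, D, B, C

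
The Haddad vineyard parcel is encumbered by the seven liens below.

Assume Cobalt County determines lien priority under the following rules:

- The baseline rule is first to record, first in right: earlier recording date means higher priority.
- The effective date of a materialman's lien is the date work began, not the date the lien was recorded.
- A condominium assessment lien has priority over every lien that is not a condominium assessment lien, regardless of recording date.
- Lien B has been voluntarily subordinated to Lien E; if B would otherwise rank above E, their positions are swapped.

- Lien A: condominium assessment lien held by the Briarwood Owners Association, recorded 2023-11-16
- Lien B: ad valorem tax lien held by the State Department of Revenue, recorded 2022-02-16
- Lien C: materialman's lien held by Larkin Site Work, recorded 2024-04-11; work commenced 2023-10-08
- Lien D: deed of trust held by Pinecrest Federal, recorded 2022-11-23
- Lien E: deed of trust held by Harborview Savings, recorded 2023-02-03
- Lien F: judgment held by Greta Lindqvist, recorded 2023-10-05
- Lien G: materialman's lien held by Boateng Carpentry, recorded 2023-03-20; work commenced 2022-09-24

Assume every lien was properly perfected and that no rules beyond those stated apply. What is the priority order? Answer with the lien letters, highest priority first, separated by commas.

A, E, G, D, B, F, C

First, effective dates: C's effective date is 2023-10-08, when work began; G is treated as recorded 2022-09-24, the work-commencement date.
A is a condominium assessment lien and takes priority over every other lien.
Ordering the rest by effective date: B (2022-02-16), G (2022-09-24), D (2022-11-23), E (2023-02-03), F (2023-10-05), C (2023-10-08).
B is senior to E before the subordination, so the two trade places.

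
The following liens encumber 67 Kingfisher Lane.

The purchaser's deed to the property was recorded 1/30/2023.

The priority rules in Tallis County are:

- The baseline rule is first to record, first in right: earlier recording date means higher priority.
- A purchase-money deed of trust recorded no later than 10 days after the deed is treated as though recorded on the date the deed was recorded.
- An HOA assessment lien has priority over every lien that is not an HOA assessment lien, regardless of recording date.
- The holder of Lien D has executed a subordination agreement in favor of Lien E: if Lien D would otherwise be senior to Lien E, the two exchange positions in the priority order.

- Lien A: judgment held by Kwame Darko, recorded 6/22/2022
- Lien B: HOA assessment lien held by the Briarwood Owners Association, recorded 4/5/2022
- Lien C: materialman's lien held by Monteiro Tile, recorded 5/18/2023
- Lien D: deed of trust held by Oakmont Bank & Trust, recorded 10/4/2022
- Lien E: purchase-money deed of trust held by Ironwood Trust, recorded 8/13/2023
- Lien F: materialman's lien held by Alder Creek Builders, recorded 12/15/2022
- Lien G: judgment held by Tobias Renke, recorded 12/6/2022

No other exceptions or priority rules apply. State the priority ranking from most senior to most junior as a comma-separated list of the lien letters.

B, A, E, G, F, C, D

Effective dates: E was recorded 195 days after the deed, outside the 10-day window, so it keeps its recording date.
B, as an HOA assessment lien, has superpriority and ranks first.
Remaining liens by effective date: A (6/22/2022), D (10/4/2022), G (12/6/2022), F (12/15/2022), C (5/18/2023), E (8/13/2023).
D would otherwise be senior to E, so under the subordination agreement D and E exchange positions.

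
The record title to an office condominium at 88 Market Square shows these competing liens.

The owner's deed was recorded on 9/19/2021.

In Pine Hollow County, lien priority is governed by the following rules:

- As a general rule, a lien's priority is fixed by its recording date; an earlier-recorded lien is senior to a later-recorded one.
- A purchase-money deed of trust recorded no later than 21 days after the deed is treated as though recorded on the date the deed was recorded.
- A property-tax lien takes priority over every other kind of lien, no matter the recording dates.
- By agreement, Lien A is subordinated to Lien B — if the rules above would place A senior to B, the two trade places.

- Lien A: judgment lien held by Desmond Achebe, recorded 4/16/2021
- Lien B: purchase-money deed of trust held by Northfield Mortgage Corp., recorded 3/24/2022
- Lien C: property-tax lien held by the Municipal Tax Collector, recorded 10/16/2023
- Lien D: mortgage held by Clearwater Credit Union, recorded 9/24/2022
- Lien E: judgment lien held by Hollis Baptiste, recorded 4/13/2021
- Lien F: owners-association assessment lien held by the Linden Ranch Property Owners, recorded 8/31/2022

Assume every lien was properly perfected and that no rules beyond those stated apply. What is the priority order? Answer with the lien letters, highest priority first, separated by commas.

Effective dates: B was recorded 186 days after the deed, outside the 21-day window, so it keeps its recording date.
C is a property-tax lien, so it outranks all other liens regardless of date.
Ordering the rest by effective date: E (4/13/2021), A (4/16/2021), B (3/24/2022), F (8/31/2022), D (9/24/2022).
Because A would otherwise rank above B, the subordination swaps them.

C, E, B, A, F, D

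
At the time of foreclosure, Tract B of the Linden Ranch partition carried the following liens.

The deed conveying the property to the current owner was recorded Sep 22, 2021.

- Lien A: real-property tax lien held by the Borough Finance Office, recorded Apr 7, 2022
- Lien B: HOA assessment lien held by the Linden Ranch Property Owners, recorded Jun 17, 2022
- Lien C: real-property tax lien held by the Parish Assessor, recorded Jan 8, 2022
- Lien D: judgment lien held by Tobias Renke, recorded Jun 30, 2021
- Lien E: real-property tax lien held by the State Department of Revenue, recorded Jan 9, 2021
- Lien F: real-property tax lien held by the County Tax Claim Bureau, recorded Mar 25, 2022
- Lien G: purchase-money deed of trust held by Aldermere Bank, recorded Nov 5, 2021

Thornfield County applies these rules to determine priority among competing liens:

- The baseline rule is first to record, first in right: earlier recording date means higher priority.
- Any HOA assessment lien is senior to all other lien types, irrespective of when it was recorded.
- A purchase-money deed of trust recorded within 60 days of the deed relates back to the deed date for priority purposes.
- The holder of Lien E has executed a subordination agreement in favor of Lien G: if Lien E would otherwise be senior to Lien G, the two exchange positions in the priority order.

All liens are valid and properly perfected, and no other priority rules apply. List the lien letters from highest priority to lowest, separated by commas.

B, G, D, E, C, F, A

First, effective dates: G's effective date is the deed date, Sep 22, 2021.
B, as an HOA assessment lien, has superpriority and ranks first.
The other liens, earliest effective date first: E (Jan 9, 2021), D (Jun 30, 2021), G (Sep 22, 2021), C (Jan 8, 2022), F (Mar 25, 2022), A (Apr 7, 2022).
E is senior to G before the subordination, so the two trade places.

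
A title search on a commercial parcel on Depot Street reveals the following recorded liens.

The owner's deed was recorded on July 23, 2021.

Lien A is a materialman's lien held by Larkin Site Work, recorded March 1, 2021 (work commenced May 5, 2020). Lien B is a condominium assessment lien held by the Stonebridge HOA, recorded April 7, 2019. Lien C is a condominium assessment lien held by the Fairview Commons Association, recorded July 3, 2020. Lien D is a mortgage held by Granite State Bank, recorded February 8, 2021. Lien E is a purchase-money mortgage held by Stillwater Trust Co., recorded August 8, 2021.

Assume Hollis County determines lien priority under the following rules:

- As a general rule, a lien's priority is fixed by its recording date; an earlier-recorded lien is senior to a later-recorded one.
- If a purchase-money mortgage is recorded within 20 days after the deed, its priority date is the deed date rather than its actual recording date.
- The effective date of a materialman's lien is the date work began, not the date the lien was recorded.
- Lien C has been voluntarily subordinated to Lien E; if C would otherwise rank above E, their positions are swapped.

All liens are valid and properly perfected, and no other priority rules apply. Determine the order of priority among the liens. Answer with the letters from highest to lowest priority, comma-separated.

Effective dates: A's effective date is May 5, 2020, when work began; E relates back to the deed date July 23, 2021.
Sorted by effective date: B (April 7, 2019), A (May 5, 2020), C (July 3, 2020), D (February 8, 2021), E (July 23, 2021).
C is senior to E before the subordination, so the two trade places.

B, A, E, D, C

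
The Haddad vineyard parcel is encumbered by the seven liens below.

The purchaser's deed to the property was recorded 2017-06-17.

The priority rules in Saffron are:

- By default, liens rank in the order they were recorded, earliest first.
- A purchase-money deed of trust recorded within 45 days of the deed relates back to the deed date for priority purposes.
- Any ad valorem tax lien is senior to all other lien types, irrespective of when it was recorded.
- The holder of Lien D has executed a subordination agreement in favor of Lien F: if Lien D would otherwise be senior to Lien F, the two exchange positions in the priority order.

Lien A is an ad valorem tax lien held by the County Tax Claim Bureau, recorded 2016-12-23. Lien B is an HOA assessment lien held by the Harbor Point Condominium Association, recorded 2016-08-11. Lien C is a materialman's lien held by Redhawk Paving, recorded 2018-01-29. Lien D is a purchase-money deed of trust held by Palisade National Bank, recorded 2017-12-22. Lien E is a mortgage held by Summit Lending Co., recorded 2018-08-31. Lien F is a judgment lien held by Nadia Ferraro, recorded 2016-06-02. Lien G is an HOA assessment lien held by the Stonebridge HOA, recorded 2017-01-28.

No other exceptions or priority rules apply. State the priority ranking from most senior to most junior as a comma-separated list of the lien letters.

Effective dates: D missed the 45-day window (188 days after the deed), so its recording date stands.
As an ad valorem tax lien, A is senior to every other lien.
The other liens, earliest effective date first: F (2016-06-02), B (2016-08-11), G (2017-01-28), D (2017-12-22), C (2018-01-29), E (2018-08-31).
Since D is not senior to F, the subordination leaves the order unchanged.

A, F, B, G, D, C, E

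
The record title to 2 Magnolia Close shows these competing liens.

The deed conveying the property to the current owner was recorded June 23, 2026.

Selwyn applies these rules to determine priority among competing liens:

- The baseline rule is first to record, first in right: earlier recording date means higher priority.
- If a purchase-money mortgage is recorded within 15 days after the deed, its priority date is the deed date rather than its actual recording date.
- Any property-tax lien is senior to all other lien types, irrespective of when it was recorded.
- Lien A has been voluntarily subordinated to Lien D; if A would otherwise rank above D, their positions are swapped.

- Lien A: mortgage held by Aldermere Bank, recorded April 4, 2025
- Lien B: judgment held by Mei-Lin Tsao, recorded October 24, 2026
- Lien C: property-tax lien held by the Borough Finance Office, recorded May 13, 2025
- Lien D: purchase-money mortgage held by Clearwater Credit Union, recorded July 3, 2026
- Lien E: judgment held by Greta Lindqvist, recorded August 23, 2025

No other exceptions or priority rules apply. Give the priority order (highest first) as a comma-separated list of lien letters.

C, D, E, A, B

Effective dates after the stated exceptions: D was recorded within the 15-day window, so its effective date is the deed date June 23, 2026.
C is a property-tax lien, so it outranks all other liens regardless of date.
The other liens, earliest effective date first: A (April 4, 2025), E (August 23, 2025), D (June 23, 2026), B (October 24, 2026).
The subordination applies — A was senior to D — so A and D swap.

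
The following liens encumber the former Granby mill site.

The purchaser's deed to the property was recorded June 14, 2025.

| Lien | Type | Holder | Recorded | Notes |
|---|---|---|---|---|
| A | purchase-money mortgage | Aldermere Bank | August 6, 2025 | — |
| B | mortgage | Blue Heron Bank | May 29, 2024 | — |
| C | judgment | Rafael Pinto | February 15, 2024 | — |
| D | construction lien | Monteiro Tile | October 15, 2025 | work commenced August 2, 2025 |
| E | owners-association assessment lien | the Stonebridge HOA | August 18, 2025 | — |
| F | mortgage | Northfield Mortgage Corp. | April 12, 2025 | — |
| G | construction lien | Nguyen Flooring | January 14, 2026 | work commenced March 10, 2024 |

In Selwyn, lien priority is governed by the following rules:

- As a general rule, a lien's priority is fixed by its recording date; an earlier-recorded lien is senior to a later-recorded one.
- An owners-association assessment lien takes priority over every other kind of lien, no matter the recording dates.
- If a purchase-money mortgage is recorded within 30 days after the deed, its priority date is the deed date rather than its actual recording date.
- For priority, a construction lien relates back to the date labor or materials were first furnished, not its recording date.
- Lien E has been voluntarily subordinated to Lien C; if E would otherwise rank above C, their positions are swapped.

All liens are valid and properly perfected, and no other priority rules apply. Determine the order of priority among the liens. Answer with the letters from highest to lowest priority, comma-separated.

First, effective dates: A was recorded 53 days after the deed, outside the 30-day window, so it keeps its recording date; D is treated as recorded August 2, 2025, the work-commencement date; G is treated as recorded March 10, 2024, the work-commencement date.
As an owners-association assessment lien, E is senior to every other lien.
Remaining liens by effective date: C (February 15, 2024), G (March 10, 2024), B (May 29, 2024), F (April 12, 2025), D (August 2, 2025), A (August 6, 2025).
Because E would otherwise rank above C, the subordination swaps them.

C, E, G, B, F, D, A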